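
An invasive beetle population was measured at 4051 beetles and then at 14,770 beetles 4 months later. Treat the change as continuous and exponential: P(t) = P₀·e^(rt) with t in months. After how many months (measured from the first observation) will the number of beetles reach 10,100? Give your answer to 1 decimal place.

r = ln(14770/4051) / 4 ≈ 0.323409 per month
t = ln(10100/4051) / r = 0.91357 / 0.323409 ≈ 2.825

t ≈ 2.8 months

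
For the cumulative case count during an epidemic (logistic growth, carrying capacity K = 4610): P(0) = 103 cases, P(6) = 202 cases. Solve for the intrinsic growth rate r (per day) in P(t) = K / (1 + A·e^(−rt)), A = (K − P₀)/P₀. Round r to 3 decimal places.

A = (4610 − 103)/103 = 43.75728
202 = 4610/(1 + 43.75728·e^(−r·6)) → e^(−6r) = (22.82178 − 1)/43.75728 = 0.498701
r = −ln(0.498701)/6 = 0.69575/6

r ≈ 0.116 per day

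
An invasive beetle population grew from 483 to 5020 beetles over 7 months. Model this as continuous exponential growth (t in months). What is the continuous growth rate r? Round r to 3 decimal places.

r ≈ 0.334 per month

5020 = 483 · e^(r·7)
e^(7r) = 5020/483 = 10.39337
r = ln(10.39337) / 7 = 2.34117 / 7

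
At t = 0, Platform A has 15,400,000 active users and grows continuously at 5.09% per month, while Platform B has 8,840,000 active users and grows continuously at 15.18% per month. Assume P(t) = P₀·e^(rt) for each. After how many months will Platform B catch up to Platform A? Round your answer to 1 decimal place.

15400000·e^(0.0509t) = 8840000·e^(0.1518t)
15400000/8840000 = e^((0.1518 − 0.0509)t) → ln(1.74208) = 0.1009·t
t = 0.55508 / 0.1009

t ≈ 5.5 months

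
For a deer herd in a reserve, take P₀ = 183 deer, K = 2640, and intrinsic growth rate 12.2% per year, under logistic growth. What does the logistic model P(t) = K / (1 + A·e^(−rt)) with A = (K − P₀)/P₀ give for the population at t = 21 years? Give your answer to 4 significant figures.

≈ 1,297 deer

A = (2640 − 183)/183 = 13.42623
P(21) = 2640 / (1 + 13.42623·e^(−0.122·21)) = 2640 / (1 + 13.42623·0.07715)
= 2640 / 2.03584 ≈ 1296.76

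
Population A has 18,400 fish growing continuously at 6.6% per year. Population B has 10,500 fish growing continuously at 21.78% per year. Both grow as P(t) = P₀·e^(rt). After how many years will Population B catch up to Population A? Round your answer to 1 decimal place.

18400·e^(0.066t) = 10500·e^(0.2178t)
18400/10500 = e^((0.2178 − 0.066)t) → ln(1.75238) = 0.1518·t
t = 0.56098 / 0.1518

t ≈ 3.7 years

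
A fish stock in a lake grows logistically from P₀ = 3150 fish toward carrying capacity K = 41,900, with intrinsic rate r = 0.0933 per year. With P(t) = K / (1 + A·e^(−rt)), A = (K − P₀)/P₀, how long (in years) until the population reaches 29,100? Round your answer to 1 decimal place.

A = (41900 − 3150)/3150 = 12.30159
29100 = 41900/(1 + 12.30159·e^(−0.0933t)) → 1 + 12.30159·e^(−0.0933t) = 1.43986
e^(−0.0933t) = 0.035757 → t = ln(27.96689)/0.0933 = 3.33102/0.0933

t ≈ 35.7 years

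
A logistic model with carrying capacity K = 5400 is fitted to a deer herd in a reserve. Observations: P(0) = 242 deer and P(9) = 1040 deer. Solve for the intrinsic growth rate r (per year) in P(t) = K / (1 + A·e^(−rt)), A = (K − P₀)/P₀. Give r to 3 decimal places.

r ≈ 0.181 per year

A = (5400 − 242)/242 = 21.31405
1040 = 5400/(1 + 21.31405·e^(−r·9)) → e^(−9r) = (5.19231 − 1)/21.31405 = 0.196692
r = −ln(0.196692)/9 = 1.62612/9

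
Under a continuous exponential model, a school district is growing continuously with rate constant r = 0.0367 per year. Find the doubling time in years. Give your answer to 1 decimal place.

doubling time ≈ 18.9 years

doubling time = ln(2) / |r| = 0.69315 / 0.0367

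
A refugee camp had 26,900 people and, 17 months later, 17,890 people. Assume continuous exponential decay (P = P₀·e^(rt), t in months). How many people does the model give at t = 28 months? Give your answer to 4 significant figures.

≈ 13,740 people

r = ln(17890/26900) / 17 ≈ -0.023993 per month
P(28) = 26900 · e^(-0.023993·28) = 26900 · 0.51078 ≈ 13740.07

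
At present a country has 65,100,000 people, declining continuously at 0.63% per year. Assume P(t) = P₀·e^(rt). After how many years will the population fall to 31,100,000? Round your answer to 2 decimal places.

31100000 = 65100000 · e^(-0.0063·t)
t = ln(31100000/65100000) / -0.0063 = ln(0.47773) / -0.0063 = -0.73872 / -0.0063

t ≈ 117.26 years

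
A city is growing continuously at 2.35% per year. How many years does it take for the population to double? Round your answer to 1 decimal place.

doubling time ≈ 29.5 years

doubling time = ln(2) / |r| = 0.69315 / 0.0235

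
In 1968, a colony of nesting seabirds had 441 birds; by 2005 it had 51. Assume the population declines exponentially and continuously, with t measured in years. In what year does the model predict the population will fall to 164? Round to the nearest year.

year 1985

r = ln(51/441) / 37 = -2.15722/37 ≈ -0.058303 per year
t = ln(164/441) / r = -0.98918/-0.058303 ≈ 16.97 years after 1968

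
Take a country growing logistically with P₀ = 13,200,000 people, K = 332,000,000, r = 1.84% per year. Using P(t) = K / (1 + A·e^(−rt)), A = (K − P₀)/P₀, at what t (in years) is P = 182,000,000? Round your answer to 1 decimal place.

A = (332000000 − 13200000)/13200000 = 24.15152
182000000 = 332000000/(1 + 24.15152·e^(−0.0184t)) → 1 + 24.15152·e^(−0.0184t) = 1.82418
e^(−0.0184t) = 0.034125 → t = ln(29.30384)/0.0184 = 3.37772/0.0184

t ≈ 183.6 years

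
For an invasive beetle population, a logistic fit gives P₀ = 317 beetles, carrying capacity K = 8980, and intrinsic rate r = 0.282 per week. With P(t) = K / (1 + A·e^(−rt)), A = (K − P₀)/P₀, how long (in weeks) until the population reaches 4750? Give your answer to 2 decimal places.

A = (8980 − 317)/317 = 27.32808
4750 = 8980/(1 + 27.32808·e^(−0.282t)) → 1 + 27.32808·e^(−0.282t) = 1.89053
e^(−0.282t) = 0.032586 → t = ln(30.68756)/0.282 = 3.42386/0.282

t ≈ 12.14 weeks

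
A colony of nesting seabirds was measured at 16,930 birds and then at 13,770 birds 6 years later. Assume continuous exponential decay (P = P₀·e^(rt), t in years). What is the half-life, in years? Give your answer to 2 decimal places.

r = ln(13770/16930) / 6 = ln(0.81335) / 6 ≈ -0.034432 per year
half-life = ln 2 / |r| = 0.69315 / 0.034432

half-life ≈ 20.13 years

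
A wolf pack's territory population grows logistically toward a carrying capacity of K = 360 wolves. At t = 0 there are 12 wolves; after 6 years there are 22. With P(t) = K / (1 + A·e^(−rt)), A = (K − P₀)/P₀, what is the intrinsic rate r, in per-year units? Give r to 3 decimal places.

A = (360 − 12)/12 = 29
22 = 360/(1 + 29·e^(−r·6)) → e^(−6r) = (16.36364 − 1)/29 = 0.529781
r = −ln(0.529781)/6 = 0.63529/6

r ≈ 0.106 per year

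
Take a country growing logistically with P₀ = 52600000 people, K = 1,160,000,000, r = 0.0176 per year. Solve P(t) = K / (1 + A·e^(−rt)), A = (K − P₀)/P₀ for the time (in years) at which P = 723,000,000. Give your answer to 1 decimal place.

A = (1160000000 − 52600000)/52600000 = 21.05323
723000000 = 1160000000/(1 + 21.05323·e^(−0.0176t)) → 1 + 21.05323·e^(−0.0176t) = 1.60443
e^(−0.0176t) = 0.028709 → t = ln(34.83178)/0.0176 = 3.55053/0.0176

t ≈ 201.7 years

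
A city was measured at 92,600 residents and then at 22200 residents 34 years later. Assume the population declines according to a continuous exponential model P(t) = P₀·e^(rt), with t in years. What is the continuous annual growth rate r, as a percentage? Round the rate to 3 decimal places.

r ≈ -4.201% per year

22200 = 92600 · e^(r·34)
e^(34r) = 22200/92600 = 0.23974
r = ln(0.23974) / 34 = -1.4282 / 34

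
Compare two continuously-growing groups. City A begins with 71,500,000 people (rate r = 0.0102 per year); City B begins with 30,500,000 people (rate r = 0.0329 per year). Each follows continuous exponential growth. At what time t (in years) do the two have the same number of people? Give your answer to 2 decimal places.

71500000·e^(0.0102t) = 30500000·e^(0.0329t)
71500000/30500000 = e^((0.0329 − 0.0102)t) → ln(2.34426) = 0.0227·t
t = 0.85197 / 0.0227

t ≈ 37.53 years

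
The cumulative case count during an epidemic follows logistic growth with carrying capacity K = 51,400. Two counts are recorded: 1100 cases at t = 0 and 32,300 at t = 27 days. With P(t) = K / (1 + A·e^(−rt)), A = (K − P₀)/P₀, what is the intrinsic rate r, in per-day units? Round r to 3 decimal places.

r ≈ 0.161 per day

A = (51400 − 1100)/1100 = 45.72727
32300 = 51400/(1 + 45.72727·e^(−r·27)) → e^(−27r) = (1.59133 − 1)/45.72727 = 0.012932
r = −ln(0.012932)/27 = 4.34807/27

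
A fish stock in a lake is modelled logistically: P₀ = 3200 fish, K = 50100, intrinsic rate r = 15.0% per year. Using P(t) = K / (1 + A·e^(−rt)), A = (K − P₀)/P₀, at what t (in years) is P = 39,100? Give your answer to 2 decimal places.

A = (50100 − 3200)/3200 = 14.65625
39100 = 50100/(1 + 14.65625·e^(−0.15t)) → 1 + 14.65625·e^(−0.15t) = 1.28133
e^(−0.15t) = 0.019195 → t = ln(52.09631)/0.15 = 3.95309/0.15

t ≈ 26.35 years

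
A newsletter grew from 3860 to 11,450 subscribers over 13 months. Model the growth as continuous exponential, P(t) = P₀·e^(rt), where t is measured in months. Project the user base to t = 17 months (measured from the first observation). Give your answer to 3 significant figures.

r = ln(11450/3860) / 13 ≈ 0.08364 per month
P(17) = 3860 · e^(0.08364·17) = 3860 · 4.14492 ≈ 15999.39

≈ 16,000 subscribers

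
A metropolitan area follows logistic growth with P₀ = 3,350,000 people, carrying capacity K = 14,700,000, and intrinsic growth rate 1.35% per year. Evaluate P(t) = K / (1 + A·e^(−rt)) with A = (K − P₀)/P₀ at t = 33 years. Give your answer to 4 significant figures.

A = (14700000 − 3350000)/3350000 = 3.38806
P(33) = 14700000 / (1 + 3.38806·e^(−0.0135·33)) = 14700000 / (1 + 3.38806·0.640504)
= 14700000 / 3.17007 ≈ 4637128.01

≈ 4,637,000 people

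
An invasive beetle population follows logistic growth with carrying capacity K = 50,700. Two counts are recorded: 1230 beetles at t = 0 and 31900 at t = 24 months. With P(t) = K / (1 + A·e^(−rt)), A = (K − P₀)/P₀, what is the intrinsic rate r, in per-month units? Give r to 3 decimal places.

A = (50700 − 1230)/1230 = 40.21951
31900 = 50700/(1 + 40.21951·e^(−r·24)) → e^(−24r) = (1.58934 − 1)/40.21951 = 0.014653
r = −ln(0.014653)/24 = 4.2231/24

r ≈ 0.176 per month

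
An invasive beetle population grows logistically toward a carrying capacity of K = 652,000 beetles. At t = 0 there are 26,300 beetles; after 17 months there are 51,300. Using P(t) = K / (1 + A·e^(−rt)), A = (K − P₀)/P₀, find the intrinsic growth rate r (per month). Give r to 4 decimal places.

r ≈ 0.0417 per month

A = (652000 − 26300)/26300 = 23.79087
51300 = 652000/(1 + 23.79087·e^(−r·17)) → e^(−17r) = (12.70955 − 1)/23.79087 = 0.492187
r = −ln(0.492187)/17 = 0.7089/17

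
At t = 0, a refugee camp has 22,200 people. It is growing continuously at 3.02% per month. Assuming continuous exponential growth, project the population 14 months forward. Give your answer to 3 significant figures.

≈ 33,900 people

P(14) = 22200 · e^(0.0302·14) = 22200 · e^(0.4228)
= 22200 · 1.52623 ≈ 33882.28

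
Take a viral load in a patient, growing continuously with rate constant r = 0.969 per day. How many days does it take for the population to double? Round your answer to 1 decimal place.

doubling time ≈ 0.7 days

doubling time = ln(2) / |r| = 0.69315 / 0.969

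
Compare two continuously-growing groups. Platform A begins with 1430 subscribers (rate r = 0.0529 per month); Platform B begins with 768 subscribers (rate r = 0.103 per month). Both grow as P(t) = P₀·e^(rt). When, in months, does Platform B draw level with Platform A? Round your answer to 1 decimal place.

t ≈ 12.4 months

1430·e^(0.0529t) = 768·e^(0.103t)
1430/768 = e^((0.103 − 0.0529)t) → ln(1.86198) = 0.0501·t
t = 0.62164 / 0.0501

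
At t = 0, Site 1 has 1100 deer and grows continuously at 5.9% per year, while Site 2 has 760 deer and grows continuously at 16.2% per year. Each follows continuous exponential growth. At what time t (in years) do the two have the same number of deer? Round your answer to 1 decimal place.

1100·e^(0.059t) = 760·e^(0.162t)
1100/760 = e^((0.162 − 0.059)t) → ln(1.44737) = 0.103·t
t = 0.36975 / 0.103

t ≈ 3.6 years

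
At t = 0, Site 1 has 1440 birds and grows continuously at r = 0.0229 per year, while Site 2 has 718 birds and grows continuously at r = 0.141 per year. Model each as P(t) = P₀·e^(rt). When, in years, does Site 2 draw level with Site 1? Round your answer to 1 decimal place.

t ≈ 5.9 years

1440·e^(0.0229t) = 718·e^(0.141t)
1440/718 = e^((0.141 − 0.0229)t) → ln(2.00557) = 0.1181·t
t = 0.69593 / 0.1181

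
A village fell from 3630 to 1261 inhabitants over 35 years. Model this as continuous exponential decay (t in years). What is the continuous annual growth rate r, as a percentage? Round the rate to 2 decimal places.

1261 = 3630 · e^(r·35)
e^(35r) = 1261/3630 = 0.34738
r = ln(0.34738) / 35 = -1.05733 / 35

r ≈ -3.02% per year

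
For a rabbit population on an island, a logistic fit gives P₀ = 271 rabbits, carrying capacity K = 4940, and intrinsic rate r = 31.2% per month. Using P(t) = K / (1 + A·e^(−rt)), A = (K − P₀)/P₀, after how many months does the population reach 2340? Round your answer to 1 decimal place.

t ≈ 8.8 months

A = (4940 − 271)/271 = 17.22878
2340 = 4940/(1 + 17.22878·e^(−0.312t)) → 1 + 17.22878·e^(−0.312t) = 2.11111
e^(−0.312t) = 0.064492 → t = ln(15.5059)/0.312 = 2.74122/0.312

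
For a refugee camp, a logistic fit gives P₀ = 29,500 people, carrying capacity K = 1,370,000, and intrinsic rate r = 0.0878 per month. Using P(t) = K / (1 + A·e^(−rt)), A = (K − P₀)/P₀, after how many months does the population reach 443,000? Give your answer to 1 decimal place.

A = (1370000 − 29500)/29500 = 45.44068
443000 = 1370000/(1 + 45.44068·e^(−0.0878t)) → 1 + 45.44068·e^(−0.0878t) = 3.09255
e^(−0.0878t) = 0.04605 → t = ln(21.71545)/0.0878 = 3.07802/0.0878

t ≈ 35.1 months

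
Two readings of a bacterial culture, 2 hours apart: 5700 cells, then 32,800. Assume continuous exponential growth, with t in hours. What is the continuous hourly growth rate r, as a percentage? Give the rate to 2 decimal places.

r ≈ 87.50% per hour

32800 = 5700 · e^(r·2)
e^(2r) = 32800/5700 = 5.75439
r = ln(5.75439) / 2 = 1.74996 / 2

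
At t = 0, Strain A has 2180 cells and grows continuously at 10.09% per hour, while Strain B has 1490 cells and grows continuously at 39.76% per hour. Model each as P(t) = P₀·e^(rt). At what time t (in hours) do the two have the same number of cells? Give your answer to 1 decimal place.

2180·e^(0.1009t) = 1490·e^(0.3976t)
2180/1490 = e^((0.3976 − 0.1009)t) → ln(1.46309) = 0.2967·t
t = 0.38055 / 0.2967

t ≈ 1.3 hours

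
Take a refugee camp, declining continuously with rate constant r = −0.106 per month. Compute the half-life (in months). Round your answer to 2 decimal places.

half-life = ln(2) / |r| = 0.69315 / 0.106

half-life ≈ 6.54 months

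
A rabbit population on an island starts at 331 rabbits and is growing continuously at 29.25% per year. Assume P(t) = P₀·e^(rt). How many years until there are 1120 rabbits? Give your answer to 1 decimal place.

t ≈ 4.2 years

1120 = 331 · e^(0.2925·t)
t = ln(1120/331) / 0.2925 = ln(3.38369) / 0.2925 = 1.21897 / 0.2925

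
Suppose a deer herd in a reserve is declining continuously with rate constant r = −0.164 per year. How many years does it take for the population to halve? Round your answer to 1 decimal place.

half-life = ln(2) / |r| = 0.69315 / 0.164

half-life ≈ 4.2 years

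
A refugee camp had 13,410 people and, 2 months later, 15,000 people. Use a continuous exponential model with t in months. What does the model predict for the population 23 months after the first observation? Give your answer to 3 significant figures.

r = ln(15000/13410) / 2 ≈ 0.056025 per month
P(23) = 13410 · e^(0.056025·23) = 13410 · 3.62759 ≈ 48646.02

≈ 48,600 people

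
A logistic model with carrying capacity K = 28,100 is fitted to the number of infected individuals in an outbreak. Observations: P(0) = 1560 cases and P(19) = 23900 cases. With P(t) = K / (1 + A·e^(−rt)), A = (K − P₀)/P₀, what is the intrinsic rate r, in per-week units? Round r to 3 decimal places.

A = (28100 − 1560)/1560 = 17.01282
23900 = 28100/(1 + 17.01282·e^(−r·19)) → e^(−19r) = (1.17573 − 1)/17.01282 = 0.010329
r = −ln(0.010329)/19 = 4.57276/19

r ≈ 0.241 per week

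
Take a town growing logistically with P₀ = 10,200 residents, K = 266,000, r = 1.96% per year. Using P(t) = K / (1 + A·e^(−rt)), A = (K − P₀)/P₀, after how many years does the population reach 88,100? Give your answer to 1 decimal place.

t ≈ 128.5 years

A = (266000 − 10200)/10200 = 25.07843
88100 = 266000/(1 + 25.07843·e^(−0.0196t)) → 1 + 25.07843·e^(−0.0196t) = 3.0193
e^(−0.0196t) = 0.080519 → t = ln(12.41939)/0.0196 = 2.51926/0.0196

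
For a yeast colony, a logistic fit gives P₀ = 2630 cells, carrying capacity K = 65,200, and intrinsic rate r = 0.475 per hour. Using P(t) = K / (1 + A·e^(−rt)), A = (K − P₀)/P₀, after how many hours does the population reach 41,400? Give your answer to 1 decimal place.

A = (65200 − 2630)/2630 = 23.79087
41400 = 65200/(1 + 23.79087·e^(−0.475t)) → 1 + 23.79087·e^(−0.475t) = 1.57488
e^(−0.475t) = 0.024164 → t = ln(41.38413)/0.475 = 3.7229/0.475

t ≈ 7.8 hours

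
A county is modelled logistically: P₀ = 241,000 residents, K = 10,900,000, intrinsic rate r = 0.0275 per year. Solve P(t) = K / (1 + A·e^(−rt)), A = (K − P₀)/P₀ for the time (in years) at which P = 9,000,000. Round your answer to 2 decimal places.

A = (10900000 − 241000)/241000 = 44.22822
9000000 = 10900000/(1 + 44.22822·e^(−0.0275t)) → 1 + 44.22822·e^(−0.0275t) = 1.21111
e^(−0.0275t) = 0.004773 → t = ln(209.50207)/0.0275 = 5.34473/0.0275

t ≈ 194.35 years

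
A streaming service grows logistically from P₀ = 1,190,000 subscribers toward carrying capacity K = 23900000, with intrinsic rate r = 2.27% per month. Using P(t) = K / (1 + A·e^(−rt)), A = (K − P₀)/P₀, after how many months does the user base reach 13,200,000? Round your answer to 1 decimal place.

A = (23900000 − 1190000)/1190000 = 19.08403
13200000 = 23900000/(1 + 19.08403·e^(−0.0227t)) → 1 + 19.08403·e^(−0.0227t) = 1.81061
e^(−0.0227t) = 0.042476 → t = ln(23.54292)/0.0227 = 3.15883/0.0227

t ≈ 139.2 months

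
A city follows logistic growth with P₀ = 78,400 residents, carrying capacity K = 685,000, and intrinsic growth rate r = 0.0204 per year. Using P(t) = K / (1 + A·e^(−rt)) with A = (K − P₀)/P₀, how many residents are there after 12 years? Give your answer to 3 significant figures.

≈ 97,100 residents

A = (685000 − 78400)/78400 = 7.73724
P(12) = 685000 / (1 + 7.73724·e^(−0.0204·12)) = 685000 / (1 + 7.73724·0.782861)
= 685000 / 7.05719 ≈ 97064.16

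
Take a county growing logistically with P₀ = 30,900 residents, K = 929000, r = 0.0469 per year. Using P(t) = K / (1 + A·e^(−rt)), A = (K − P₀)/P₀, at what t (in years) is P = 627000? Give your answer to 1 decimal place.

t ≈ 87.4 years

A = (929000 − 30900)/30900 = 29.06472
627000 = 929000/(1 + 29.06472·e^(−0.0469t)) → 1 + 29.06472·e^(−0.0469t) = 1.48166
e^(−0.0469t) = 0.016572 → t = ln(60.34299)/0.0469 = 4.10004/0.0469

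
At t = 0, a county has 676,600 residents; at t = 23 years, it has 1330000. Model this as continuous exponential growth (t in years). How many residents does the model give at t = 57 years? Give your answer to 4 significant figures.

r = ln(1330000/676600) / 23 ≈ 0.029385 per year
P(57) = 676600 · e^(0.029385·57) = 676600 · 5.33849 ≈ 3612020.86

≈ 3,612,000 residents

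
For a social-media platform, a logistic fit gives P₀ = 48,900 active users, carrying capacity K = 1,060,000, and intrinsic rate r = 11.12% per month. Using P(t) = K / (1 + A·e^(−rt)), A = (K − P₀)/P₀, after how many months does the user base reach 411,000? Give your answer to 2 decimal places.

t ≈ 23.13 months

A = (1060000 − 48900)/48900 = 20.67689
411000 = 1060000/(1 + 20.67689·e^(−0.1112t)) → 1 + 20.67689·e^(−0.1112t) = 2.57908
e^(−0.1112t) = 0.076369 → t = ln(13.0943)/0.1112 = 2.57218/0.1112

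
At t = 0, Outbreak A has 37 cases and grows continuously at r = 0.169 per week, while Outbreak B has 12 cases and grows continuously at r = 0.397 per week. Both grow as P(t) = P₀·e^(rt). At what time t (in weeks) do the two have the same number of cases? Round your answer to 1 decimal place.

37·e^(0.169t) = 12·e^(0.397t)
37/12 = e^((0.397 − 0.169)t) → ln(3.08333) = 0.228·t
t = 1.12601 / 0.228

t ≈ 4.9 weeks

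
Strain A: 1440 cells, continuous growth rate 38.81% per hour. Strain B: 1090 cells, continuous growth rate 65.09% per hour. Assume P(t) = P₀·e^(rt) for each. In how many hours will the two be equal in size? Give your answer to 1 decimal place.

1440·e^(0.3881t) = 1090·e^(0.6509t)
1440/1090 = e^((0.6509 − 0.3881)t) → ln(1.3211) = 0.2628·t
t = 0.27847 / 0.2628

t ≈ 1.1 hours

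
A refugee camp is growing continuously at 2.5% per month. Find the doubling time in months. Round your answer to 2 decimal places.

doubling time = ln(2) / |r| = 0.69315 / 0.025

doubling time ≈ 27.73 months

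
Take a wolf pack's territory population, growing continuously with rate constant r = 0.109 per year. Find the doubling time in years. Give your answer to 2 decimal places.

doubling time ≈ 6.36 years

doubling time = ln(2) / |r| = 0.69315 / 0.109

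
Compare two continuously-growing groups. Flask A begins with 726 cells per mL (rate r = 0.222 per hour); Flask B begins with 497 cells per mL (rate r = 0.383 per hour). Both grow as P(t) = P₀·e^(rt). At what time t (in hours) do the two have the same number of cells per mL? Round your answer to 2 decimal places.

t ≈ 2.35 hours

726·e^(0.222t) = 497·e^(0.383t)
726/497 = e^((0.383 − 0.222)t) → ln(1.46076) = 0.161·t
t = 0.37896 / 0.161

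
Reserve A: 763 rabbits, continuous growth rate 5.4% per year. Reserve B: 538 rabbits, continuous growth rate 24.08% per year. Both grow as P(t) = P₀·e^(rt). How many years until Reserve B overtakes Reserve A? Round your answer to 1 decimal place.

763·e^(0.054t) = 538·e^(0.2408t)
763/538 = e^((0.2408 − 0.054)t) → ln(1.41822) = 0.1868·t
t = 0.3494 / 0.1868

t ≈ 1.9 years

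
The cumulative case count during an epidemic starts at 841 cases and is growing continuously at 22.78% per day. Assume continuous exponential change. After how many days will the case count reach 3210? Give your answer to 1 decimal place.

3210 = 841 · e^(0.2278·t)
t = ln(3210/841) / 0.2278 = ln(3.81688) / 0.2278 = 1.33943 / 0.2278

t ≈ 5.9 days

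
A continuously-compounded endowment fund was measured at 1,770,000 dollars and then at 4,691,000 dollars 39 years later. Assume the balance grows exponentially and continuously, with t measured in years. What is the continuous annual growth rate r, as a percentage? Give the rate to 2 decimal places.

r ≈ 2.50% per year

4691000 = 1770000 · e^(r·39)
e^(39r) = 4691000/1770000 = 2.65028
r = ln(2.65028) / 39 = 0.97467 / 39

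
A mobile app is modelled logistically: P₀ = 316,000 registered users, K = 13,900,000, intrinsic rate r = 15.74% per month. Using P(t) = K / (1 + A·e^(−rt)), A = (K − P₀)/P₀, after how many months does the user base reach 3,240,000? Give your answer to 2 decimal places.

A = (13900000 − 316000)/316000 = 42.98734
3240000 = 13900000/(1 + 42.98734·e^(−0.1574t)) → 1 + 42.98734·e^(−0.1574t) = 4.29012
e^(−0.1574t) = 0.076537 → t = ln(13.06557)/0.1574 = 2.56998/0.1574

t ≈ 16.33 months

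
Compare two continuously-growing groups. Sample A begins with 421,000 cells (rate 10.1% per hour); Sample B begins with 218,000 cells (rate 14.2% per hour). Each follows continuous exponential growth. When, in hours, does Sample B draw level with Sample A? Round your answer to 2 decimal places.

421000·e^(0.101t) = 218000·e^(0.142t)
421000/218000 = e^((0.142 − 0.101)t) → ln(1.93119) = 0.041·t
t = 0.65814 / 0.041

t ≈ 16.05 hours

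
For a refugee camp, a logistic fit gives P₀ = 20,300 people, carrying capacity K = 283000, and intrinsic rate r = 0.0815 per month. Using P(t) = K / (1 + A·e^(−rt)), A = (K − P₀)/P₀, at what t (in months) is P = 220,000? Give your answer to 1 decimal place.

A = (283000 − 20300)/20300 = 12.94089
220000 = 283000/(1 + 12.94089·e^(−0.0815t)) → 1 + 12.94089·e^(−0.0815t) = 1.28636
e^(−0.0815t) = 0.022129 → t = ln(45.1904)/0.0815 = 3.81088/0.0815

t ≈ 46.8 months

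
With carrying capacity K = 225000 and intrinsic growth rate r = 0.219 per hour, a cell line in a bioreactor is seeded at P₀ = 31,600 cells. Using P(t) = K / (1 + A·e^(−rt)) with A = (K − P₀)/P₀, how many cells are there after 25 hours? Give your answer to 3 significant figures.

≈ 219,000 cells

A = (225000 − 31600)/31600 = 6.12025
P(25) = 225000 / (1 + 6.12025·e^(−0.219·25)) = 225000 / (1 + 6.12025·0.00419)
= 225000 / 1.02565 ≈ 219374.09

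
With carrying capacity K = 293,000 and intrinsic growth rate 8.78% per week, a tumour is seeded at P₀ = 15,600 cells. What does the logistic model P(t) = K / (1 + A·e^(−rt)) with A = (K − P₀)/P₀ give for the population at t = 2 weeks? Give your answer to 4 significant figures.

≈ 18,410 cells

A = (293000 − 15600)/15600 = 17.78205
P(2) = 293000 / (1 + 17.78205·e^(−0.0878·2)) = 293000 / (1 + 17.78205·0.838953)
= 293000 / 15.91831 ≈ 18406.47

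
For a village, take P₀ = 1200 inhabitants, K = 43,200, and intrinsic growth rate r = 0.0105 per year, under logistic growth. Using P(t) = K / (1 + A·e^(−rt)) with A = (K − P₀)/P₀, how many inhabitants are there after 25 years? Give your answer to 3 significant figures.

A = (43200 − 1200)/1200 = 35
P(25) = 43200 / (1 + 35·e^(−0.0105·25)) = 43200 / (1 + 35·0.769126)
= 43200 / 27.91942 ≈ 1547.31

≈ 1,550 inhabitants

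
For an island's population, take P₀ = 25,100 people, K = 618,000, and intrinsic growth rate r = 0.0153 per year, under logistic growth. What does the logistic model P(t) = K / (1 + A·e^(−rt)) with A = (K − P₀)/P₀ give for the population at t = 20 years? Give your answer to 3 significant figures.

≈ 33,600 people

A = (618000 − 25100)/25100 = 23.62151
P(20) = 618000 / (1 + 23.62151·e^(−0.0153·20)) = 618000 / (1 + 23.62151·0.736387)
= 618000 / 18.39457 ≈ 33596.88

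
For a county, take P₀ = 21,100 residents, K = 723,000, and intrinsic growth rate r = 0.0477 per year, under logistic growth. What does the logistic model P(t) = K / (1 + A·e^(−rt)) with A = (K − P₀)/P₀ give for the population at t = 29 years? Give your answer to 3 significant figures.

≈ 77,400 residents

A = (723000 − 21100)/21100 = 33.2654
P(29) = 723000 / (1 + 33.2654·e^(−0.0477·29)) = 723000 / (1 + 33.2654·0.25075)
= 723000 / 9.34129 ≈ 77398.3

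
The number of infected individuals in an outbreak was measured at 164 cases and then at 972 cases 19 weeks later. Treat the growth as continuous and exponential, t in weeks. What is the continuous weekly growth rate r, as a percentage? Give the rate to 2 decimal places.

r ≈ 9.37% per week

972 = 164 · e^(r·19)
e^(19r) = 972/164 = 5.92683
r = ln(5.92683) / 19 = 1.77949 / 19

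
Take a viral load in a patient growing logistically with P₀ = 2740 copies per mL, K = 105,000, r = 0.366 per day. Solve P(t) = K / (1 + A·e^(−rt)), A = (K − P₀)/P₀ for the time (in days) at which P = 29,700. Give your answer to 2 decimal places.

t ≈ 7.35 days

A = (105000 − 2740)/2740 = 37.32117
29700 = 105000/(1 + 37.32117·e^(−0.366t)) → 1 + 37.32117·e^(−0.366t) = 3.53535
e^(−0.366t) = 0.067933 → t = ln(14.7203)/0.366 = 2.68923/0.366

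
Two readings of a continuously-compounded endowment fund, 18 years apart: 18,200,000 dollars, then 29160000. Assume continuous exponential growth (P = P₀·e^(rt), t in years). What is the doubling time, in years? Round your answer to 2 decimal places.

r = ln(29160000/18200000) / 18 = ln(1.6022) / 18 ≈ 0.026188 per year
doubling time = ln 2 / |r| = 0.69315 / 0.026188

doubling time ≈ 26.47 years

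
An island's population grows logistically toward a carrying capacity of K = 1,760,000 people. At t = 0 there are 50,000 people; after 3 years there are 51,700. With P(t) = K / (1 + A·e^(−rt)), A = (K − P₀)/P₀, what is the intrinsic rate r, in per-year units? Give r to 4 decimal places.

A = (1760000 − 50000)/50000 = 34.2
51700 = 1760000/(1 + 34.2·e^(−r·3)) → e^(−3r) = (34.04255 − 1)/34.2 = 0.966157
r = −ln(0.966157)/3 = 0.03443/3

r ≈ 0.0115 per year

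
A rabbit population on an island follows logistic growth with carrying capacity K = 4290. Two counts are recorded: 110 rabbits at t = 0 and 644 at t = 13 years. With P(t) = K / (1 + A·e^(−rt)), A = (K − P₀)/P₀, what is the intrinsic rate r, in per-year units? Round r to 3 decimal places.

A = (4290 − 110)/110 = 38
644 = 4290/(1 + 38·e^(−r·13)) → e^(−13r) = (6.66149 − 1)/38 = 0.148987
r = −ln(0.148987)/13 = 1.9039/13

r ≈ 0.146 per year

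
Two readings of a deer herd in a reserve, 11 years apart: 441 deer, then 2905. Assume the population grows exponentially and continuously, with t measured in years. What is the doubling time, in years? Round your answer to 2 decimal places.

doubling time ≈ 4.04 years

r = ln(2905/441) / 11 = ln(6.5873) / 11 ≈ 0.171377 per year
doubling time = ln 2 / |r| = 0.69315 / 0.171377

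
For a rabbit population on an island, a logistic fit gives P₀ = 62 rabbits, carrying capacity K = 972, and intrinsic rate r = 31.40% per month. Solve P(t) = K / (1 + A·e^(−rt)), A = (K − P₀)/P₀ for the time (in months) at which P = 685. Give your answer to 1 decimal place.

A = (972 − 62)/62 = 14.67742
685 = 972/(1 + 14.67742·e^(−0.314t)) → 1 + 14.67742·e^(−0.314t) = 1.41898
e^(−0.314t) = 0.028546 → t = ln(35.03147)/0.314 = 3.55625/0.314

t ≈ 11.3 months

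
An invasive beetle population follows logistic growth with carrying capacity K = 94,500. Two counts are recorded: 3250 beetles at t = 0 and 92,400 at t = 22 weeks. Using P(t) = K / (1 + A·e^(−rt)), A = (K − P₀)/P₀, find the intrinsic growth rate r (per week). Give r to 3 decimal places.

A = (94500 − 3250)/3250 = 28.07692
92400 = 94500/(1 + 28.07692·e^(−r·22)) → e^(−22r) = (1.02273 − 1)/28.07692 = 0.000809
r = −ln(0.000809)/22 = 7.11914/22

r ≈ 0.324 per week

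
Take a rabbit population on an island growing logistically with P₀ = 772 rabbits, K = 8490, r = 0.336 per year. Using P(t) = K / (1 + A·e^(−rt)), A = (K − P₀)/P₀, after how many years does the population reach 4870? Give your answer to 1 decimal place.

t ≈ 7.7 years

A = (8490 − 772)/772 = 9.99741
4870 = 8490/(1 + 9.99741·e^(−0.336t)) → 1 + 9.99741·e^(−0.336t) = 1.74333
e^(−0.336t) = 0.074352 → t = ln(13.44955)/0.336 = 2.59895/0.336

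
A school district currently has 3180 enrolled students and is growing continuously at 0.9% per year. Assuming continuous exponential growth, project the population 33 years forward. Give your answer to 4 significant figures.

P(33) = 3180 · e^(0.009·33) = 3180 · e^(0.297)
= 3180 · 1.34582 ≈ 4279.69

≈ 4,280 enrolled students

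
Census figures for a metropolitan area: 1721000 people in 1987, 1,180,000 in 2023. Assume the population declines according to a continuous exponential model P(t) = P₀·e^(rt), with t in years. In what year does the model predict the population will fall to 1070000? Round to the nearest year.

r = ln(1180000/1721000) / 36 = -0.37739/36 ≈ -0.010483 per year
t = ln(1070000/1721000) / r = -0.47525/-0.010483 ≈ 45.33 years after 1987

year 2032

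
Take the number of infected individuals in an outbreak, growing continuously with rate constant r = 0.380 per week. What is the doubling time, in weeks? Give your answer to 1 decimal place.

doubling time = ln(2) / |r| = 0.69315 / 0.38

doubling time ≈ 1.8 weeks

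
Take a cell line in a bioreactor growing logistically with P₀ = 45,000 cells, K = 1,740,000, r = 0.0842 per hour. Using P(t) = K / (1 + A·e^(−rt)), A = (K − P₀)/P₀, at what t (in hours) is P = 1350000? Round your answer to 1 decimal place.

A = (1740000 − 45000)/45000 = 37.66667
1350000 = 1740000/(1 + 37.66667·e^(−0.0842t)) → 1 + 37.66667·e^(−0.0842t) = 1.28889
e^(−0.0842t) = 0.00767 → t = ln(130.38462)/0.0842 = 4.87049/0.0842

t ≈ 57.8 hours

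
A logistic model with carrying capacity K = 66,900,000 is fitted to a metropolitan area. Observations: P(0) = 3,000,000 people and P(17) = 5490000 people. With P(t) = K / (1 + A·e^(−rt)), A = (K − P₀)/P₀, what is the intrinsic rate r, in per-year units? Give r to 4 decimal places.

A = (66900000 − 3000000)/3000000 = 21.3
5490000 = 66900000/(1 + 21.3·e^(−r·17)) → e^(−17r) = (12.18579 − 1)/21.3 = 0.525155
r = −ln(0.525155)/17 = 0.64406/17

r ≈ 0.0379 per year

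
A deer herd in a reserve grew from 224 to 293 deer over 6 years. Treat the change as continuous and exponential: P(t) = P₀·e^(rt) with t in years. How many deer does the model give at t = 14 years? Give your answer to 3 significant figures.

≈ 419 deer

r = ln(293/224) / 6 ≈ 0.044754 per year
P(14) = 224 · e^(0.044754·14) = 224 · 1.87117 ≈ 419.14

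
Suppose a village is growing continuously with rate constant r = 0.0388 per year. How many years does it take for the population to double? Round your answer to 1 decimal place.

doubling time = ln(2) / |r| = 0.69315 / 0.0388

doubling time ≈ 17.9 years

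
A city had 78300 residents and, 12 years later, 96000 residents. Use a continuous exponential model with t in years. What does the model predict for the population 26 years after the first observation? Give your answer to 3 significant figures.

r = ln(96000/78300) / 12 ≈ 0.016983 per year
P(26) = 78300 · e^(0.016983·26) = 78300 · 1.55514 ≈ 121767.75

≈ 122,000 residents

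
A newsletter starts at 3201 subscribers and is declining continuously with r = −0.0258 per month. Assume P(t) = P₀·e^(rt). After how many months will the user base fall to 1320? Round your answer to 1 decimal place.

t ≈ 34.3 months

1320 = 3201 · e^(-0.0258·t)
t = ln(1320/3201) / -0.0258 = ln(0.41237) / -0.0258 = -0.88583 / -0.0258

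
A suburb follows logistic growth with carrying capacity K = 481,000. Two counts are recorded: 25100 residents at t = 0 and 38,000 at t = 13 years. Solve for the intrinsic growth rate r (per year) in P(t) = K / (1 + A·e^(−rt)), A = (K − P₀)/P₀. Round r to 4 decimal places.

A = (481000 − 25100)/25100 = 18.16335
38000 = 481000/(1 + 18.16335·e^(−r·13)) → e^(−13r) = (12.65789 − 1)/18.16335 = 0.641836
r = −ln(0.641836)/13 = 0.44342/13

r ≈ 0.0341 per year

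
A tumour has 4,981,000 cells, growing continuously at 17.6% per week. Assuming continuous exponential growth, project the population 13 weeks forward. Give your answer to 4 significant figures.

≈ 49,090,000 cells

P(13) = 4981000 · e^(0.176·13) = 4981000 · e^(2.288)
= 4981000 · 9.85521 ≈ 49088788.77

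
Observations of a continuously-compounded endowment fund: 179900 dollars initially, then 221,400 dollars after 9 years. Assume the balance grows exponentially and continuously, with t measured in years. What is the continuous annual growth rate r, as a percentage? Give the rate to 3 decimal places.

r ≈ 2.306% per year

221400 = 179900 · e^(r·9)
e^(9r) = 221400/179900 = 1.23068
r = ln(1.23068) / 9 = 0.20757 / 9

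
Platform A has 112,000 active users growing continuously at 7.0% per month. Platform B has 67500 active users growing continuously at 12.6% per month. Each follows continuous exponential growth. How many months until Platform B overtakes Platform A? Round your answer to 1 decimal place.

112000·e^(0.07t) = 67500·e^(0.126t)
112000/67500 = e^((0.126 − 0.07)t) → ln(1.65926) = 0.056·t
t = 0.50637 / 0.056

t ≈ 9.0 months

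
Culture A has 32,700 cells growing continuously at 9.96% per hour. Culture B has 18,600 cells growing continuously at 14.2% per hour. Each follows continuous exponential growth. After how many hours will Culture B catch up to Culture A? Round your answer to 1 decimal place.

32700·e^(0.0996t) = 18600·e^(0.142t)
32700/18600 = e^((0.142 − 0.0996)t) → ln(1.75806) = 0.0424·t
t = 0.56421 / 0.0424

t ≈ 13.3 hours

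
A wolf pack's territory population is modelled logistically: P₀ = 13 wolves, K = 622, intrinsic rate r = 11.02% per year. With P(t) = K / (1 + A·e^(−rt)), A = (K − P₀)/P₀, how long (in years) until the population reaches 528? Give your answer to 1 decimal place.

A = (622 − 13)/13 = 46.84615
528 = 622/(1 + 46.84615·e^(−0.1102t)) → 1 + 46.84615·e^(−0.1102t) = 1.17803
e^(−0.1102t) = 0.0038 → t = ln(263.13584)/0.1102 = 5.57267/0.1102

t ≈ 50.6 years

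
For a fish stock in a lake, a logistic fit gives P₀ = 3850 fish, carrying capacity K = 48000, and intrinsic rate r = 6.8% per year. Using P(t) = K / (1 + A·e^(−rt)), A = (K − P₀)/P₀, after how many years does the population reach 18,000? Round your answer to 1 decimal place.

A = (48000 − 3850)/3850 = 11.46753
18000 = 48000/(1 + 11.46753·e^(−0.068t)) → 1 + 11.46753·e^(−0.068t) = 2.66667
e^(−0.068t) = 0.145338 → t = ln(6.88052)/0.068 = 1.92869/0.068

t ≈ 28.4 years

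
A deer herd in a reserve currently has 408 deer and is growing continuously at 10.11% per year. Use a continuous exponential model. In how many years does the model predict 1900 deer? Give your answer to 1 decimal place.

t ≈ 15.2 years

1900 = 408 · e^(0.1011·t)
t = ln(1900/408) / 0.1011 = ln(4.65686) / 0.1011 = 1.53834 / 0.1011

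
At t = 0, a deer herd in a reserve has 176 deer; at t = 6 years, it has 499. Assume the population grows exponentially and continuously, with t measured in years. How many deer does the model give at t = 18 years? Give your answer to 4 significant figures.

≈ 4,011 deer

r = ln(499/176) / 6 ≈ 0.173687 per year
P(18) = 176 · e^(0.173687·18) = 176 · 22.79101 ≈ 4011.22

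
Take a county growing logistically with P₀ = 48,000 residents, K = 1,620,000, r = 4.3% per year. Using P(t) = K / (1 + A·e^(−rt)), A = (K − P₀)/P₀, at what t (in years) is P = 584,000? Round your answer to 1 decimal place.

A = (1620000 − 48000)/48000 = 32.75
584000 = 1620000/(1 + 32.75·e^(−0.043t)) → 1 + 32.75·e^(−0.043t) = 2.77397
e^(−0.043t) = 0.054167 → t = ln(18.46139)/0.043 = 2.91568/0.043

t ≈ 67.8 years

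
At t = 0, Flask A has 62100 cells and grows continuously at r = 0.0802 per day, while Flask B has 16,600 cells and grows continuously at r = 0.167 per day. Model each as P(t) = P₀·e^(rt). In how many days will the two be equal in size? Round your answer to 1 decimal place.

t ≈ 15.2 days

62100·e^(0.0802t) = 16600·e^(0.167t)
62100/16600 = e^((0.167 − 0.0802)t) → ln(3.74096) = 0.0868·t
t = 1.31934 / 0.0868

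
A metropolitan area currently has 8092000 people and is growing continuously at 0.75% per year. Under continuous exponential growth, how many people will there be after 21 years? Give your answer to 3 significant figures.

≈ 9,470,000 people

P(21) = 8092000 · e^(0.0075·21) = 8092000 · e^(0.1575)
= 8092000 · 1.17058 ≈ 9472339.49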